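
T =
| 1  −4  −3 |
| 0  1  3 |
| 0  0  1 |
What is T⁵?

[[1, −20, −135], [0, 1, 15], [0, 0, 1]]

T = I + N where N = [[0, −4, −3], [0, 0, 3], [0, 0, 0]] is strictly upper-triangular, so N³ = 0.
(I + N)⁵ = I + 5·N + 10·N² = [[1, −20, −135], [0, 1, 15], [0, 0, 1]].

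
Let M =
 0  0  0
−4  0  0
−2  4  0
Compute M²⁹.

M is strictly triangular, hence nilpotent: M³ = 0, so M²⁹ = 0.

[[0, 0, 0], [0, 0, 0], [0, 0, 0]]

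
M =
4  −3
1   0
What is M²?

[[13, −12], [4, −3]]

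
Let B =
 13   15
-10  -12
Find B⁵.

[[793, 825], [-550, -582]]

tr B = 1 and det B = -6, so the characteristic polynomial is λ² − (1)λ + (-6) with roots 3 and -2.
Eigenvectors give P = [[-3, -1], [2, 1]] with P⁻¹ = [[-1, -1], [2, 3]], and B = P·diag(3, -2)·P⁻¹.
Then B⁵ = P·diag(243, -32)·P⁻¹ = [[-729, 32], [486, -32]] · [[-1, -1], [2, 3]] = [[793, 825], [-550, -582]].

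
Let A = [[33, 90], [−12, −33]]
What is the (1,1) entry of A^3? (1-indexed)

tr A = 0 and det A = −9, so the characteristic polynomial is λ² − (0)λ + (−9) with roots 3 and −3.
Eigenvectors give P = [[−3, −5], [1, 2]] with P⁻¹ = [[−2, −5], [1, 3]], and A = P·diag(3, −3)·P⁻¹.
Then A^3 = P·diag(27, −27)·P⁻¹ = [[−81, 135], [27, −54]] · [[−2, −5], [1, 3]] = [[297, 810], [−108, −297]].

297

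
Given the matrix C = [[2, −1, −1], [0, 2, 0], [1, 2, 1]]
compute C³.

C² = [[3, −6, −3], [0, 4, 0], [3, 5, 0]]
C³ = [[3, −21, −6], [0, 8, 0], [6, 7, −3]]

[[3, −21, −6], [0, 8, 0], [6, 7, −3]]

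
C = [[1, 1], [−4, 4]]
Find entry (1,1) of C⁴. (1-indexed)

−91

C² = [[−3, 5], [−20, 12]]
C³ = [[−23, 17], [−68, 28]]
C⁴ = [[−91, 45], [−180, 44]]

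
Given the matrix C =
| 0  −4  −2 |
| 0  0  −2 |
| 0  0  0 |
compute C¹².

[[0, 0, 0], [0, 0, 0], [0, 0, 0]]

C is strictly triangular, hence nilpotent: C³ = 0, so C¹² = 0.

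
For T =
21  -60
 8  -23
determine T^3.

[[141, -420], [56, -167]]

tr T = -2 and det T = -3, so the characteristic polynomial is λ² − (-2)λ + (-3) with roots -3 and 1.
Eigenvectors give P = [[-5, 3], [-2, 1]] with P⁻¹ = [[1, -3], [2, -5]], and T = P·diag(-3, 1)·P⁻¹.
Then T^3 = P·diag(-27, 1)·P⁻¹ = [[135, 3], [54, 1]] · [[1, -3], [2, -5]] = [[141, -420], [56, -167]].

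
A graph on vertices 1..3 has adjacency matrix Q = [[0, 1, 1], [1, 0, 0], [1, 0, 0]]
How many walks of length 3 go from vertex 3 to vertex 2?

The number of length-3 walks from vertex 3 to vertex 2 is entry (3,2) of Q³, where Q is the adjacency matrix.
Q² = [[2, 0, 0], [0, 1, 1], [0, 1, 1]]
Q³ = [[0, 2, 2], [2, 0, 0], [2, 0, 0]]

0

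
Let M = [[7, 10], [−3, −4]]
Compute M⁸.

[[1531, 2550], [−765, −1274]]

tr M = 3 and det M = 2, so the characteristic polynomial is λ² − (3)λ + (2) with roots 2 and 1.
Eigenvectors give P = [[−2, −5], [1, 3]] with P⁻¹ = [[−3, −5], [1, 2]], and M = P·diag(2, 1)·P⁻¹.
Then M⁸ = P·diag(256, 1)·P⁻¹ = [[−512, −5], [256, 3]] · [[−3, −5], [1, 2]] = [[1531, 2550], [−765, −1274]].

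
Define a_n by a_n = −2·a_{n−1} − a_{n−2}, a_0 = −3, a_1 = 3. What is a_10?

With companion matrix T = [[−2, −1], [1, 0]], [a_n, a_{n−1}]ᵀ = T·[a_{n−1}, a_{n−2}]ᵀ, so [a_10, a_9]ᵀ = T^9·[a_1, a_0]ᵀ.
T^9 = [[−10, −9], [9, 8]], giving [a_10, a_9]ᵀ = [[−3], [3]].

−3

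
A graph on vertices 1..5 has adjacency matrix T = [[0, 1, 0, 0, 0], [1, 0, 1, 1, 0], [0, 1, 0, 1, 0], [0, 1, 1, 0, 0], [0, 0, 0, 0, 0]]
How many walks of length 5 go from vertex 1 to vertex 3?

The number of length-5 walks from vertex 1 to vertex 3 is entry (1,3) of T⁵, where T is the adjacency matrix.
T² = [[1, 0, 1, 1, 0], [0, 3, 1, 1, 0], [1, 1, 2, 1, 0], [1, 1, 1, 2, 0], [0, 0, 0, 0, 0]]
T³ = [[0, 3, 1, 1, 0], [3, 2, 4, 4, 0], [1, 4, 2, 3, 0], [1, 4, 3, 2, 0], [0, 0, 0, 0, 0]]
T⁴ = [[3, 2, 4, 4, 0], [2, 11, 6, 6, 0], [4, 6, 7, 6, 0], [4, 6, 6, 7, 0], [0, 0, 0, 0, 0]]
T⁵ = [[2, 11, 6, 6, 0], [11, 14, 17, 17, 0], [6, 17, 12, 13, 0], [6, 17, 13, 12, 0], [0, 0, 0, 0, 0]]

6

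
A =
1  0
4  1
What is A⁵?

[[1, 0], [20, 1]]

A = I + N where N = [[0, 0], [4, 0]] is strictly lower-triangular, so N² = 0.
(I + N)⁵ = I + 5·N = [[1, 0], [20, 1]].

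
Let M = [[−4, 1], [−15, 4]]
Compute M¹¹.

[[−4, 1], [−15, 4]]

M² = I (check: tr M = 0 and det M = −1), so M¹¹ = M since 11 is odd.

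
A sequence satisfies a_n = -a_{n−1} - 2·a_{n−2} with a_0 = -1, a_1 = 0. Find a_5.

6

With companion matrix B = [[-1, -2], [1, 0]], [a_n, a_{n−1}]ᵀ = B·[a_{n−1}, a_{n−2}]ᵀ, so [a_5, a_4]ᵀ = B⁴·[a_1, a_0]ᵀ.
B⁴ = [[-1, -6], [3, 2]], giving [a_5, a_4]ᵀ = [[6], [-2]].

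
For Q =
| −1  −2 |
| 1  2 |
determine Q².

[[−1, −2], [1, 2]]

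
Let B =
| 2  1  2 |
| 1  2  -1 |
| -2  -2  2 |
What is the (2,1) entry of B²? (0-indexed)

-10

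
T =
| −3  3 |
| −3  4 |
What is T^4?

T^2 = [[0, 3], [−3, 7]]
T^3 = [[−9, 12], [−12, 19]]
T^4 = [[−9, 21], [−21, 40]]

[[−9, 21], [−21, 40]]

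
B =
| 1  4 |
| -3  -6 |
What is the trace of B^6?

793

tr B = -5 and det B = 6, so the characteristic polynomial is λ² − (-5)λ + (6) with roots -3 and -2.
Eigenvectors give P = [[1, -4], [-1, 3]] with P⁻¹ = [[-3, -4], [-1, -1]], and B = P·diag(-3, -2)·P⁻¹.
Then B^6 = P·diag(729, 64)·P⁻¹ = [[729, -256], [-729, 192]] · [[-3, -4], [-1, -1]] = [[-1931, -2660], [1995, 2724]].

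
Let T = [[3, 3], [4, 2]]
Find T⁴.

[[741, 555], [740, 556]]

T² = [[21, 15], [20, 16]]
T³ = [[123, 93], [124, 92]]
T⁴ = [[741, 555], [740, 556]]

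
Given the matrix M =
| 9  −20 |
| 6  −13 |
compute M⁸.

tr M = −4 and det M = 3, so the characteristic polynomial is λ² − (−4)λ + (3) with roots −3 and −1.
Eigenvectors give P = [[5, −2], [3, −1]] with P⁻¹ = [[−1, 2], [−3, 5]], and M = P·diag(−3, −1)·P⁻¹.
Then M⁸ = P·diag(6561, 1)·P⁻¹ = [[32805, −2], [19683, −1]] · [[−1, 2], [−3, 5]] = [[−32799, 65600], [−19680, 39361]].

[[−32799, 65600], [−19680, 39361]]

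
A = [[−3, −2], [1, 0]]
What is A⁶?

tr A = −3 and det A = 2, so the characteristic polynomial is λ² − (−3)λ + (2) with roots −2 and −1.
Eigenvectors give P = [[2, 1], [−1, −1]] with P⁻¹ = [[1, 1], [−1, −2]], and A = P·diag(−2, −1)·P⁻¹.
Then A⁶ = P·diag(64, 1)·P⁻¹ = [[128, 1], [−64, −1]] · [[1, 1], [−1, −2]] = [[127, 126], [−63, −62]].

[[127, 126], [−63, −62]]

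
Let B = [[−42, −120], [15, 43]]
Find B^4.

[[−504, −1560], [195, 601]]

tr B = 1 and det B = −6, so the characteristic polynomial is λ² − (1)λ + (−6) with roots −2 and 3.
Eigenvectors give P = [[−3, −8], [1, 3]] with P⁻¹ = [[−3, −8], [1, 3]], and B = P·diag(−2, 3)·P⁻¹.
Then B^4 = P·diag(16, 81)·P⁻¹ = [[−48, −648], [16, 243]] · [[−3, −8], [1, 3]] = [[−504, −1560], [195, 601]].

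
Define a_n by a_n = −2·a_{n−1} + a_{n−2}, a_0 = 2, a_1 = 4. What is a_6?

−222

With companion matrix B = [[−2, 1], [1, 0]], [a_n, a_{n−1}]ᵀ = B·[a_{n−1}, a_{n−2}]ᵀ, so [a_6, a_5]ᵀ = B^5·[a_1, a_0]ᵀ.
B^5 = [[−70, 29], [29, −12]], giving [a_6, a_5]ᵀ = [[−222], [92]].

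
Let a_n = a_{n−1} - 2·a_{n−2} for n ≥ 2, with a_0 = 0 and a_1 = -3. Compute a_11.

With companion matrix B = [[1, -2], [1, 0]], [a_n, a_{n−1}]ᵀ = B·[a_{n−1}, a_{n−2}]ᵀ, so [a_11, a_10]ᵀ = B¹⁰·[a_1, a_0]ᵀ.
B¹⁰ = [[23, 22], [-11, 34]], giving [a_11, a_10]ᵀ = [[-69], [33]].

-69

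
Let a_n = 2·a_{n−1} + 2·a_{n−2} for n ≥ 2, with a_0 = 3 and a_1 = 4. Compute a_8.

With companion matrix T = [[2, 2], [1, 0]], [a_n, a_{n−1}]ᵀ = T·[a_{n−1}, a_{n−2}]ᵀ, so [a_8, a_7]ᵀ = T^7·[a_1, a_0]ᵀ.
T^7 = [[896, 656], [328, 240]], giving [a_8, a_7]ᵀ = [[5552], [2032]].

5552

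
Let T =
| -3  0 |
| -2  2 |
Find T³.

[[-27, 0], [-14, 8]]

T² = [[9, 0], [2, 4]]
T³ = [[-27, 0], [-14, 8]]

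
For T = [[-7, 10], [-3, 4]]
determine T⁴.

[[91, -150], [45, -74]]

tr T = -3 and det T = 2, so the characteristic polynomial is λ² − (-3)λ + (2) with roots -1 and -2.
Eigenvectors give P = [[-5, 2], [-3, 1]] with P⁻¹ = [[1, -2], [3, -5]], and T = P·diag(-1, -2)·P⁻¹.
Then T⁴ = P·diag(1, 16)·P⁻¹ = [[-5, 32], [-3, 16]] · [[1, -2], [3, -5]] = [[91, -150], [45, -74]].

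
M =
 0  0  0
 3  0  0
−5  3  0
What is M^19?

[[0, 0, 0], [0, 0, 0], [0, 0, 0]]

M is strictly triangular, hence nilpotent: M^3 = 0, so M^19 = 0.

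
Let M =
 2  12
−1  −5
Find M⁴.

[[−44, −180], [15, 61]]

tr M = −3 and det M = 2, so the characteristic polynomial is λ² − (−3)λ + (2) with roots −2 and −1.
Eigenvectors give P = [[−3, 4], [1, −1]] with P⁻¹ = [[1, 4], [1, 3]], and M = P·diag(−2, −1)·P⁻¹.
Then M⁴ = P·diag(16, 1)·P⁻¹ = [[−48, 4], [16, −1]] · [[1, 4], [1, 3]] = [[−44, −180], [15, 61]].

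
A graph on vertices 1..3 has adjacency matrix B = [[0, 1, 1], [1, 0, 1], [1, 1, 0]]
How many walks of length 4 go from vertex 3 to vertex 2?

The number of length-4 walks from vertex 3 to vertex 2 is entry (3,2) of B^4, where B is the adjacency matrix.
B^2 = [[2, 1, 1], [1, 2, 1], [1, 1, 2]]
B^3 = [[2, 3, 3], [3, 2, 3], [3, 3, 2]]
B^4 = [[6, 5, 5], [5, 6, 5], [5, 5, 6]]

5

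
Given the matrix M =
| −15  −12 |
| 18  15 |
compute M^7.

tr M = 0 and det M = −9, so the characteristic polynomial is λ² − (0)λ + (−9) with roots −3 and 3.
Eigenvectors give P = [[−1, −2], [1, 3]] with P⁻¹ = [[−3, −2], [1, 1]], and M = P·diag(−3, 3)·P⁻¹.
Then M^7 = P·diag(−2187, 2187)·P⁻¹ = [[2187, −4374], [−2187, 6561]] · [[−3, −2], [1, 1]] = [[−10935, −8748], [13122, 10935]].

[[−10935, −8748], [13122, 10935]]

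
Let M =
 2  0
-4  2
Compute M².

[[4, 0], [-16, 4]]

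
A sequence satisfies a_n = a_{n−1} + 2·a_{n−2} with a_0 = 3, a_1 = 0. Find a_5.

30

With companion matrix C = [[1, 2], [1, 0]], [a_n, a_{n−1}]ᵀ = C·[a_{n−1}, a_{n−2}]ᵀ, so [a_5, a_4]ᵀ = C⁴·[a_1, a_0]ᵀ.
C⁴ = [[11, 10], [5, 6]], giving [a_5, a_4]ᵀ = [[30], [18]].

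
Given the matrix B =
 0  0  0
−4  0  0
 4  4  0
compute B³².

[[0, 0, 0], [0, 0, 0], [0, 0, 0]]

B is strictly triangular, hence nilpotent: B³ = 0, so B³² = 0.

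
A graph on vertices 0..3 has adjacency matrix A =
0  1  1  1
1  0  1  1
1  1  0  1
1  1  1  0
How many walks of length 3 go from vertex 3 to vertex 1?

7

The number of length-3 walks from vertex 3 to vertex 1 is entry (3,1) of A³, where A is the adjacency matrix.
A² = [[3, 2, 2, 2], [2, 3, 2, 2], [2, 2, 3, 2], [2, 2, 2, 3]]
A³ = [[6, 7, 7, 7], [7, 6, 7, 7], [7, 7, 6, 7], [7, 7, 7, 6]]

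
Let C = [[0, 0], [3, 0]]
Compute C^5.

[[0, 0], [0, 0]]

C is strictly triangular, hence nilpotent: C^2 = 0, so C^5 = 0.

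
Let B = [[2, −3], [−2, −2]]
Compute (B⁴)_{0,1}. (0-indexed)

B² = [[10, 0], [0, 10]]
B³ = [[20, −30], [−20, −20]]
B⁴ = [[100, 0], [0, 100]]

0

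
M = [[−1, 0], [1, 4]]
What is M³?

[[−1, 0], [13, 64]]

M² = [[1, 0], [3, 16]]
M³ = [[−1, 0], [13, 64]]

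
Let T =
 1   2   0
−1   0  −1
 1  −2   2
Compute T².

[[−1, 2, −2], [−2, 0, −2], [5, −2, 6]]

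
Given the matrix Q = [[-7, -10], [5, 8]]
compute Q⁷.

tr Q = 1 and det Q = -6, so the characteristic polynomial is λ² − (1)λ + (-6) with roots 3 and -2.
Eigenvectors give P = [[-1, 2], [1, -1]] with P⁻¹ = [[1, 2], [1, 1]], and Q = P·diag(3, -2)·P⁻¹.
Then Q⁷ = P·diag(2187, -128)·P⁻¹ = [[-2187, -256], [2187, 128]] · [[1, 2], [1, 1]] = [[-2443, -4630], [2315, 4502]].

[[-2443, -4630], [2315, 4502]]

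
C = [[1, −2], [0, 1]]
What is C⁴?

C = I + N where N = [[0, −2], [0, 0]] is strictly upper-triangular, so N² = 0.
(I + N)⁴ = I + 4·N = [[1, −8], [0, 1]].

[[1, −8], [0, 1]]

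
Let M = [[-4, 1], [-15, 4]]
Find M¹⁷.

M² = I (check: tr M = 0 and det M = -1), so M¹⁷ = M since 17 is odd.

[[-4, 1], [-15, 4]]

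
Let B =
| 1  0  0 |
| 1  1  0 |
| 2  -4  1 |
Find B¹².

[[1, 0, 0], [12, 1, 0], [-240, -48, 1]]

B = I + N where N = [[0, 0, 0], [1, 0, 0], [2, -4, 0]] is strictly lower-triangular, so N³ = 0.
(I + N)¹² = I + 12·N + 66·N² = [[1, 0, 0], [12, 1, 0], [-240, -48, 1]].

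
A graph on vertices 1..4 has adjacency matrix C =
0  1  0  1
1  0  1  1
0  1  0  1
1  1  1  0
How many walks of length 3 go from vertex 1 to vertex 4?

The number of length-3 walks from vertex 1 to vertex 4 is entry (1,4) of C³, where C is the adjacency matrix.
C² = [[2, 1, 2, 1], [1, 3, 1, 2], [2, 1, 2, 1], [1, 2, 1, 3]]
C³ = [[2, 5, 2, 5], [5, 4, 5, 5], [2, 5, 2, 5], [5, 5, 5, 4]]

5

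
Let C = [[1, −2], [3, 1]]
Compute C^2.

[[−5, −4], [6, −5]]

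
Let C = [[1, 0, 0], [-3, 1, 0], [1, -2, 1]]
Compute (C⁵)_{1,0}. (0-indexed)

C = I + N where N = [[0, 0, 0], [-3, 0, 0], [1, -2, 0]] is strictly lower-triangular, so N³ = 0.
(I + N)⁵ = I + 5·N + 10·N² = [[1, 0, 0], [-15, 1, 0], [65, -10, 1]].

-15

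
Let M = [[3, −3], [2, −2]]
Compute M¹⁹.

[[3, −3], [2, −2]]

M² = M (a projection; rank 1, trace 1), so M¹⁹ = M.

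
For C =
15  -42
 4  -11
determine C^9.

[[137775, -413322], [39364, -118091]]

tr C = 4 and det C = 3, so the characteristic polynomial is λ² − (4)λ + (3) with roots 1 and 3.
Eigenvectors give P = [[-3, -7], [-1, -2]] with P⁻¹ = [[2, -7], [-1, 3]], and C = P·diag(1, 3)·P⁻¹.
Then C^9 = P·diag(1, 19683)·P⁻¹ = [[-3, -137781], [-1, -39366]] · [[2, -7], [-1, 3]] = [[137775, -413322], [39364, -118091]].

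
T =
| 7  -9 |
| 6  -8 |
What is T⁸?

[[-509, 765], [-510, 766]]

tr T = -1 and det T = -2, so the characteristic polynomial is λ² − (-1)λ + (-2) with roots -2 and 1.
Eigenvectors give P = [[1, 3], [1, 2]] with P⁻¹ = [[-2, 3], [1, -1]], and T = P·diag(-2, 1)·P⁻¹.
Then T⁸ = P·diag(256, 1)·P⁻¹ = [[256, 3], [256, 2]] · [[-2, 3], [1, -1]] = [[-509, 765], [-510, 766]].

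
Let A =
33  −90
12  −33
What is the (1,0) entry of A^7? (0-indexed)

tr A = 0 and det A = −9, so the characteristic polynomial is λ² − (0)λ + (−9) with roots 3 and −3.
Eigenvectors give P = [[3, −5], [1, −2]] with P⁻¹ = [[2, −5], [1, −3]], and A = P·diag(3, −3)·P⁻¹.
Then A^7 = P·diag(2187, −2187)·P⁻¹ = [[6561, 10935], [2187, 4374]] · [[2, −5], [1, −3]] = [[24057, −65610], [8748, −24057]].

8748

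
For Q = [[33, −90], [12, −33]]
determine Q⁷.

tr Q = 0 and det Q = −9, so the characteristic polynomial is λ² − (0)λ + (−9) with roots 3 and −3.
Eigenvectors give P = [[3, −5], [1, −2]] with P⁻¹ = [[2, −5], [1, −3]], and Q = P·diag(3, −3)·P⁻¹.
Then Q⁷ = P·diag(2187, −2187)·P⁻¹ = [[6561, 10935], [2187, 4374]] · [[2, −5], [1, −3]] = [[24057, −65610], [8748, −24057]].

[[24057, −65610], [8748, −24057]]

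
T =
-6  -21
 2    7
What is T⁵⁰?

T² = T (a projection; rank 1, trace 1), so T⁵⁰ = T.

[[-6, -21], [2, 7]]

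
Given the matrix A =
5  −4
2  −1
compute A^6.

tr A = 4 and det A = 3, so the characteristic polynomial is λ² − (4)λ + (3) with roots 1 and 3.
Eigenvectors give P = [[1, −2], [1, −1]] with P⁻¹ = [[−1, 2], [−1, 1]], and A = P·diag(1, 3)·P⁻¹.
Then A^6 = P·diag(1, 729)·P⁻¹ = [[1, −1458], [1, −729]] · [[−1, 2], [−1, 1]] = [[1457, −1456], [728, −727]].

[[1457, −1456], [728, −727]]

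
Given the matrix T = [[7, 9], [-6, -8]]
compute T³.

tr T = -1 and det T = -2, so the characteristic polynomial is λ² − (-1)λ + (-2) with roots -2 and 1.
Eigenvectors give P = [[1, 3], [-1, -2]] with P⁻¹ = [[-2, -3], [1, 1]], and T = P·diag(-2, 1)·P⁻¹.
Then T³ = P·diag(-8, 1)·P⁻¹ = [[-8, 3], [8, -2]] · [[-2, -3], [1, 1]] = [[19, 27], [-18, -26]].

[[19, 27], [-18, -26]]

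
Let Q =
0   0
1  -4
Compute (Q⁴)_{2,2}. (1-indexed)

Q² = [[0, 0], [-4, 16]]
Q³ = [[0, 0], [16, -64]]
Q⁴ = [[0, 0], [-64, 256]]

256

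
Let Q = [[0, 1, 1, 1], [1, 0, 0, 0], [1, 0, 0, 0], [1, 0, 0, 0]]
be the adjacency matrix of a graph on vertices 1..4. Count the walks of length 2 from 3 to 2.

The number of length-2 walks from vertex 3 to vertex 2 is entry (3,2) of Q², where Q is the adjacency matrix.
Q² = [[3, 0, 0, 0], [0, 1, 1, 1], [0, 1, 1, 1], [0, 1, 1, 1]]

1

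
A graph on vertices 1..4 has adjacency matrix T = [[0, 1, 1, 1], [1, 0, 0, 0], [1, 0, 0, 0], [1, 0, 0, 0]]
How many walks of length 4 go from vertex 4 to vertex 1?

The number of length-4 walks from vertex 4 to vertex 1 is entry (4,1) of T^4, where T is the adjacency matrix.
T^2 = [[3, 0, 0, 0], [0, 1, 1, 1], [0, 1, 1, 1], [0, 1, 1, 1]]
T^3 = [[0, 3, 3, 3], [3, 0, 0, 0], [3, 0, 0, 0], [3, 0, 0, 0]]
T^4 = [[9, 0, 0, 0], [0, 3, 3, 3], [0, 3, 3, 3], [0, 3, 3, 3]]

0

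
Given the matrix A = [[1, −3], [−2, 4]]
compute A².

[[7, −15], [−10, 22]]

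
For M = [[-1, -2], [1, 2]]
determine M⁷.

M² = M (a projection; rank 1, trace 1), so M⁷ = M.

[[-1, -2], [1, 2]]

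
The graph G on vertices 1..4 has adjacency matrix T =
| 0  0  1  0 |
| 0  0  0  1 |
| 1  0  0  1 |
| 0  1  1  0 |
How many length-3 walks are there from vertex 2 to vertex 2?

The number of length-3 walks from vertex 2 to vertex 2 is entry (2,2) of T^3, where T is the adjacency matrix.
T^2 = [[1, 0, 0, 1], [0, 1, 1, 0], [0, 1, 2, 0], [1, 0, 0, 2]]
T^3 = [[0, 1, 2, 0], [1, 0, 0, 2], [2, 0, 0, 3], [0, 2, 3, 0]]

0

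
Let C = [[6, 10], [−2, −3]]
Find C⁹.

tr C = 3 and det C = 2, so the characteristic polynomial is λ² − (3)λ + (2) with roots 2 and 1.
Eigenvectors give P = [[5, −2], [−2, 1]] with P⁻¹ = [[1, 2], [2, 5]], and C = P·diag(2, 1)·P⁻¹.
Then C⁹ = P·diag(512, 1)·P⁻¹ = [[2560, −2], [−1024, 1]] · [[1, 2], [2, 5]] = [[2556, 5110], [−1022, −2043]].

[[2556, 5110], [−1022, −2043]]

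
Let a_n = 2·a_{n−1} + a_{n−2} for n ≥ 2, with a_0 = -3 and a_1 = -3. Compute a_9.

With companion matrix M = [[2, 1], [1, 0]], [a_n, a_{n−1}]ᵀ = M·[a_{n−1}, a_{n−2}]ᵀ, so [a_9, a_8]ᵀ = M⁸·[a_1, a_0]ᵀ.
M⁸ = [[985, 408], [408, 169]], giving [a_9, a_8]ᵀ = [[-4179], [-1731]].

-4179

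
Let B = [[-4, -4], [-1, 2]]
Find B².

[[20, 8], [2, 8]]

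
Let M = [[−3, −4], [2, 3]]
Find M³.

[[−3, −4], [2, 3]]

M² = I (check: tr M = 0 and det M = −1), so M³ = M since 3 is odd.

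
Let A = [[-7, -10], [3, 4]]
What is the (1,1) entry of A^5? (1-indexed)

tr A = -3 and det A = 2, so the characteristic polynomial is λ² − (-3)λ + (2) with roots -1 and -2.
Eigenvectors give P = [[-5, -2], [3, 1]] with P⁻¹ = [[1, 2], [-3, -5]], and A = P·diag(-1, -2)·P⁻¹.
Then A^5 = P·diag(-1, -32)·P⁻¹ = [[5, 64], [-3, -32]] · [[1, 2], [-3, -5]] = [[-187, -310], [93, 154]].

-187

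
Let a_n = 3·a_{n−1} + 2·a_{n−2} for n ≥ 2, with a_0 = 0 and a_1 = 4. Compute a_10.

318588

With companion matrix T = [[3, 2], [1, 0]], [a_n, a_{n−1}]ᵀ = T·[a_{n−1}, a_{n−2}]ᵀ, so [a_10, a_9]ᵀ = T⁹·[a_1, a_0]ᵀ.
T⁹ = [[79647, 44726], [22363, 12558]], giving [a_10, a_9]ᵀ = [[318588], [89452]].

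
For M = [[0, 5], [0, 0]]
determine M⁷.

M is strictly triangular, hence nilpotent: M² = 0, so M⁷ = 0.

[[0, 0], [0, 0]]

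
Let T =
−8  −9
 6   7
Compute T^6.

tr T = −1 and det T = −2, so the characteristic polynomial is λ² − (−1)λ + (−2) with roots 1 and −2.
Eigenvectors give P = [[1, 3], [−1, −2]] with P⁻¹ = [[−2, −3], [1, 1]], and T = P·diag(1, −2)·P⁻¹.
Then T^6 = P·diag(1, 64)·P⁻¹ = [[1, 192], [−1, −128]] · [[−2, −3], [1, 1]] = [[190, 189], [−126, −125]].

[[190, 189], [−126, −125]]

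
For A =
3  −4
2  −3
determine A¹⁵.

[[3, −4], [2, −3]]

A² = I (check: tr A = 0 and det A = −1), so A¹⁵ = A since 15 is odd.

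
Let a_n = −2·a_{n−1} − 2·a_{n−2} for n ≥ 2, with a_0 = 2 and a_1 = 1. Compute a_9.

With companion matrix B = [[−2, −2], [1, 0]], [a_n, a_{n−1}]ᵀ = B·[a_{n−1}, a_{n−2}]ᵀ, so [a_9, a_8]ᵀ = B⁸·[a_1, a_0]ᵀ.
B⁸ = [[16, 0], [0, 16]], giving [a_9, a_8]ᵀ = [[16], [32]].

16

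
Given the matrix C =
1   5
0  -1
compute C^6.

[[1, 0], [0, 1]]

C² = I (check: tr C = 0 and det C = -1), so C^6 = I since 6 is even.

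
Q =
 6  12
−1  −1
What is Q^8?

tr Q = 5 and det Q = 6, so the characteristic polynomial is λ² − (5)λ + (6) with roots 2 and 3.
Eigenvectors give P = [[−3, −4], [1, 1]] with P⁻¹ = [[1, 4], [−1, −3]], and Q = P·diag(2, 3)·P⁻¹.
Then Q^8 = P·diag(256, 6561)·P⁻¹ = [[−768, −26244], [256, 6561]] · [[1, 4], [−1, −3]] = [[25476, 75660], [−6305, −18659]].

[[25476, 75660], [−6305, −18659]]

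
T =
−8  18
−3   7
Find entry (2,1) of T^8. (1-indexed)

255

tr T = −1 and det T = −2, so the characteristic polynomial is λ² − (−1)λ + (−2) with roots 1 and −2.
Eigenvectors give P = [[−2, −3], [−1, −1]] with P⁻¹ = [[1, −3], [−1, 2]], and T = P·diag(1, −2)·P⁻¹.
Then T^8 = P·diag(1, 256)·P⁻¹ = [[−2, −768], [−1, −256]] · [[1, −3], [−1, 2]] = [[766, −1530], [255, −509]].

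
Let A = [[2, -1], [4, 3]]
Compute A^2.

[[0, -5], [20, 5]]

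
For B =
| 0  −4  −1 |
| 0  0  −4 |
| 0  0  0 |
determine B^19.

B is strictly triangular, hence nilpotent: B^3 = 0, so B^19 = 0.

[[0, 0, 0], [0, 0, 0], [0, 0, 0]]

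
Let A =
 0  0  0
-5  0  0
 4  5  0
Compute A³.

A is strictly triangular, hence nilpotent: A³ = 0, so A³ = 0.

[[0, 0, 0], [0, 0, 0], [0, 0, 0]]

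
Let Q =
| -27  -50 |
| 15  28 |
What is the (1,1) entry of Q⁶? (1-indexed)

tr Q = 1 and det Q = -6, so the characteristic polynomial is λ² − (1)λ + (-6) with roots -2 and 3.
Eigenvectors give P = [[-2, -5], [1, 3]] with P⁻¹ = [[-3, -5], [1, 2]], and Q = P·diag(-2, 3)·P⁻¹.
Then Q⁶ = P·diag(64, 729)·P⁻¹ = [[-128, -3645], [64, 2187]] · [[-3, -5], [1, 2]] = [[-3261, -6650], [1995, 4054]].

-3261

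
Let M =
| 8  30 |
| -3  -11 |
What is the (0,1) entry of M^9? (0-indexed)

15330

tr M = -3 and det M = 2, so the characteristic polynomial is λ² − (-3)λ + (2) with roots -2 and -1.
Eigenvectors give P = [[-3, -10], [1, 3]] with P⁻¹ = [[3, 10], [-1, -3]], and M = P·diag(-2, -1)·P⁻¹.
Then M^9 = P·diag(-512, -1)·P⁻¹ = [[1536, 10], [-512, -3]] · [[3, 10], [-1, -3]] = [[4598, 15330], [-1533, -5111]].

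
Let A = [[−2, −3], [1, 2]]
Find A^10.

A² = I (check: tr A = 0 and det A = −1), so A^10 = I since 10 is even.

[[1, 0], [0, 1]]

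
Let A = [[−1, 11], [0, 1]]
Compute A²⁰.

[[1, 0], [0, 1]]

A² = I (check: tr A = 0 and det A = −1), so A²⁰ = I since 20 is even.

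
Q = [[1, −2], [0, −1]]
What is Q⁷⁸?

[[1, 0], [0, 1]]

Q² = I (check: tr Q = 0 and det Q = −1), so Q⁷⁸ = I since 78 is even.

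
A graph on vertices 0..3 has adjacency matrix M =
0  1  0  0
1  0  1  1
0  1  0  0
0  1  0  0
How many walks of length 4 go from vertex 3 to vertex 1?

0

The number of length-4 walks from vertex 3 to vertex 1 is entry (3,1) of M^4, where M is the adjacency matrix.
M^2 = [[1, 0, 1, 1], [0, 3, 0, 0], [1, 0, 1, 1], [1, 0, 1, 1]]
M^3 = [[0, 3, 0, 0], [3, 0, 3, 3], [0, 3, 0, 0], [0, 3, 0, 0]]
M^4 = [[3, 0, 3, 3], [0, 9, 0, 0], [3, 0, 3, 3], [3, 0, 3, 3]]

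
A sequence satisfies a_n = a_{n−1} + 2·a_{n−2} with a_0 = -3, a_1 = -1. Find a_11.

With companion matrix Q = [[1, 2], [1, 0]], [a_n, a_{n−1}]ᵀ = Q·[a_{n−1}, a_{n−2}]ᵀ, so [a_11, a_10]ᵀ = Q¹⁰·[a_1, a_0]ᵀ.
Q¹⁰ = [[683, 682], [341, 342]], giving [a_11, a_10]ᵀ = [[-2729], [-1367]].

-2729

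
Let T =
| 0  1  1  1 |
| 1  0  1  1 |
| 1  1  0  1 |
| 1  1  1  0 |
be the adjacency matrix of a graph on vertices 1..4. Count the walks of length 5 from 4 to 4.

60

The number of length-5 walks from vertex 4 to vertex 4 is entry (4,4) of T^5, where T is the adjacency matrix.
T^2 = [[3, 2, 2, 2], [2, 3, 2, 2], [2, 2, 3, 2], [2, 2, 2, 3]]
T^3 = [[6, 7, 7, 7], [7, 6, 7, 7], [7, 7, 6, 7], [7, 7, 7, 6]]
T^4 = [[21, 20, 20, 20], [20, 21, 20, 20], [20, 20, 21, 20], [20, 20, 20, 21]]
T^5 = [[60, 61, 61, 61], [61, 60, 61, 61], [61, 61, 60, 61], [61, 61, 61, 60]]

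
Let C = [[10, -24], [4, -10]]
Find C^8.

tr C = 0 and det C = -4, so the characteristic polynomial is λ² − (0)λ + (-4) with roots 2 and -2.
Eigenvectors give P = [[3, -2], [1, -1]] with P⁻¹ = [[1, -2], [1, -3]], and C = P·diag(2, -2)·P⁻¹.
Then C^8 = P·diag(256, 256)·P⁻¹ = [[768, -512], [256, -256]] · [[1, -2], [1, -3]] = [[256, 0], [0, 256]].

[[256, 0], [0, 256]]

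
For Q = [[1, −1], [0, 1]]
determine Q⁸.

Q = I + N where N = [[0, −1], [0, 0]] is strictly upper-triangular, so N² = 0.
(I + N)⁸ = I + 8·N = [[1, −8], [0, 1]].

[[1, −8], [0, 1]]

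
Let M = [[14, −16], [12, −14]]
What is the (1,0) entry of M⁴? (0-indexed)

tr M = 0 and det M = −4, so the characteristic polynomial is λ² − (0)λ + (−4) with roots 2 and −2.
Eigenvectors give P = [[4, 1], [3, 1]] with P⁻¹ = [[1, −1], [−3, 4]], and M = P·diag(2, −2)·P⁻¹.
Then M⁴ = P·diag(16, 16)·P⁻¹ = [[64, 16], [48, 16]] · [[1, −1], [−3, 4]] = [[16, 0], [0, 16]].

0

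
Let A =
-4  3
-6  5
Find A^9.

tr A = 1 and det A = -2, so the characteristic polynomial is λ² − (1)λ + (-2) with roots 2 and -1.
Eigenvectors give P = [[-1, -1], [-2, -1]] with P⁻¹ = [[1, -1], [-2, 1]], and A = P·diag(2, -1)·P⁻¹.
Then A^9 = P·diag(512, -1)·P⁻¹ = [[-512, 1], [-1024, 1]] · [[1, -1], [-2, 1]] = [[-514, 513], [-1026, 1025]].

[[-514, 513], [-1026, 1025]]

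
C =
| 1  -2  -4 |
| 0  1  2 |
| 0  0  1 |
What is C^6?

[[1, -12, -84], [0, 1, 12], [0, 0, 1]]

C = I + N where N = [[0, -2, -4], [0, 0, 2], [0, 0, 0]] is strictly upper-triangular, so N^3 = 0.
(I + N)^6 = I + 6·N + 15·N^2 = [[1, -12, -84], [0, 1, 12], [0, 0, 1]].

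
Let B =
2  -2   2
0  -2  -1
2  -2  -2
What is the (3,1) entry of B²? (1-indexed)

0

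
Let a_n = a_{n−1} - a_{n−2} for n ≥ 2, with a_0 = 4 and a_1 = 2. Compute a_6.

With companion matrix T = [[1, -1], [1, 0]], [a_n, a_{n−1}]ᵀ = T·[a_{n−1}, a_{n−2}]ᵀ, so [a_6, a_5]ᵀ = T^5·[a_1, a_0]ᵀ.
T^5 = [[0, 1], [-1, 1]], giving [a_6, a_5]ᵀ = [[4], [2]].

4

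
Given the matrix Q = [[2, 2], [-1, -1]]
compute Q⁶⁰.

[[2, 2], [-1, -1]]

Q² = Q (a projection; rank 1, trace 1), so Q⁶⁰ = Q.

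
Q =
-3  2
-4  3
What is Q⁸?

Q² = I (check: tr Q = 0 and det Q = -1), so Q⁸ = I since 8 is even.

[[1, 0], [0, 1]]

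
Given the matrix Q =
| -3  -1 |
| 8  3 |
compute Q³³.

Q² = I (check: tr Q = 0 and det Q = -1), so Q³³ = Q since 33 is odd.

[[-3, -1], [8, 3]]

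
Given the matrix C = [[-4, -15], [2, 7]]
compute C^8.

tr C = 3 and det C = 2, so the characteristic polynomial is λ² − (3)λ + (2) with roots 1 and 2.
Eigenvectors give P = [[3, -5], [-1, 2]] with P⁻¹ = [[2, 5], [1, 3]], and C = P·diag(1, 2)·P⁻¹.
Then C^8 = P·diag(1, 256)·P⁻¹ = [[3, -1280], [-1, 512]] · [[2, 5], [1, 3]] = [[-1274, -3825], [510, 1531]].

[[-1274, -3825], [510, 1531]]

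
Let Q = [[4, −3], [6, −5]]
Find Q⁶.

[[−62, 63], [−126, 127]]

tr Q = −1 and det Q = −2, so the characteristic polynomial is λ² − (−1)λ + (−2) with roots 1 and −2.
Eigenvectors give P = [[1, 1], [1, 2]] with P⁻¹ = [[2, −1], [−1, 1]], and Q = P·diag(1, −2)·P⁻¹.
Then Q⁶ = P·diag(1, 64)·P⁻¹ = [[1, 64], [1, 128]] · [[2, −1], [−1, 1]] = [[−62, 63], [−126, 127]].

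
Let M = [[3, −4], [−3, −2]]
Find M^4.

M^2 = [[21, −4], [−3, 16]]
M^3 = [[75, −76], [−57, −20]]
M^4 = [[453, −148], [−111, 268]]

[[453, −148], [−111, 268]]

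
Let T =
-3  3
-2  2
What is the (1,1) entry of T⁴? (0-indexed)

T² = [[3, -3], [2, -2]]
T³ = [[-3, 3], [-2, 2]]
T⁴ = [[3, -3], [2, -2]]

-2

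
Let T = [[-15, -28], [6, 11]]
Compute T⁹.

[[-137775, -275548], [59046, 118091]]

tr T = -4 and det T = 3, so the characteristic polynomial is λ² − (-4)λ + (3) with roots -1 and -3.
Eigenvectors give P = [[-2, 7], [1, -3]] with P⁻¹ = [[3, 7], [1, 2]], and T = P·diag(-1, -3)·P⁻¹.
Then T⁹ = P·diag(-1, -19683)·P⁻¹ = [[2, -137781], [-1, 59049]] · [[3, 7], [1, 2]] = [[-137775, -275548], [59046, 118091]].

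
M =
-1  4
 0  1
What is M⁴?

M² = I (check: tr M = 0 and det M = -1), so M⁴ = I since 4 is even.

[[1, 0], [0, 1]]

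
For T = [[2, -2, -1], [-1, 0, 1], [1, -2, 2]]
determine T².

[[5, -2, -6], [-1, 0, 3], [6, -6, 1]]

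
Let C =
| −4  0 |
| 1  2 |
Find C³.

C² = [[16, 0], [−2, 4]]
C³ = [[−64, 0], [12, 8]]

[[−64, 0], [12, 8]]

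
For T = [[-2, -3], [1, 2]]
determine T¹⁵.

T² = I (check: tr T = 0 and det T = -1), so T¹⁵ = T since 15 is odd.

[[-2, -3], [1, 2]]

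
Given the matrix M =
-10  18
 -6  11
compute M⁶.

[[-188, 378], [-126, 253]]

tr M = 1 and det M = -2, so the characteristic polynomial is λ² − (1)λ + (-2) with roots -1 and 2.
Eigenvectors give P = [[2, -3], [1, -2]] with P⁻¹ = [[2, -3], [1, -2]], and M = P·diag(-1, 2)·P⁻¹.
Then M⁶ = P·diag(1, 64)·P⁻¹ = [[2, -192], [1, -128]] · [[2, -3], [1, -2]] = [[-188, 378], [-126, 253]].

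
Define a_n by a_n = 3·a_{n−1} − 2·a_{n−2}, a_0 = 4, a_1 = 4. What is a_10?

4

With companion matrix A = [[3, −2], [1, 0]], [a_n, a_{n−1}]ᵀ = A·[a_{n−1}, a_{n−2}]ᵀ, so [a_10, a_9]ᵀ = A^9·[a_1, a_0]ᵀ.
A^9 = [[1023, −1022], [511, −510]], giving [a_10, a_9]ᵀ = [[4], [4]].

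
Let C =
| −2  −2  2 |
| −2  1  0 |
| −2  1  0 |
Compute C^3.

[[−8, −8, 8], [−6, −3, 4], [−6, −3, 4]]

C^2 = [[4, 4, −4], [2, 5, −4], [2, 5, −4]]
C^3 = [[−8, −8, 8], [−6, −3, 4], [−6, −3, 4]]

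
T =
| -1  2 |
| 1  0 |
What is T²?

[[3, -2], [-1, 2]]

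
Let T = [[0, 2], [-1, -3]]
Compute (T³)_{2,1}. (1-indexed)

tr T = -3 and det T = 2, so the characteristic polynomial is λ² − (-3)λ + (2) with roots -2 and -1.
Eigenvectors give P = [[-1, -2], [1, 1]] with P⁻¹ = [[1, 2], [-1, -1]], and T = P·diag(-2, -1)·P⁻¹.
Then T³ = P·diag(-8, -1)·P⁻¹ = [[8, 2], [-8, -1]] · [[1, 2], [-1, -1]] = [[6, 14], [-7, -15]].

-7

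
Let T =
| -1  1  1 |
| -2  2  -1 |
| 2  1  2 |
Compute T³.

[[-5, 5, -1], [-10, -8, -17], [-2, 17, 4]]

T² = [[1, 2, 0], [-4, 1, -6], [0, 6, 5]]
T³ = [[-5, 5, -1], [-10, -8, -17], [-2, 17, 4]]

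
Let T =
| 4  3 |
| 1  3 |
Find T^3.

[[97, 120], [40, 57]]

T^2 = [[19, 21], [7, 12]]
T^3 = [[97, 120], [40, 57]]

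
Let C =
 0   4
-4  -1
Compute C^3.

[[16, -60], [60, 31]]

C^2 = [[-16, -4], [4, -15]]
C^3 = [[16, -60], [60, 31]]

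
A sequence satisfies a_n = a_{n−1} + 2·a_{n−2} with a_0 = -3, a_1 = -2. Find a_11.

-3412

With companion matrix Q = [[1, 2], [1, 0]], [a_n, a_{n−1}]ᵀ = Q·[a_{n−1}, a_{n−2}]ᵀ, so [a_11, a_10]ᵀ = Q^10·[a_1, a_0]ᵀ.
Q^10 = [[683, 682], [341, 342]], giving [a_11, a_10]ᵀ = [[-3412], [-1708]].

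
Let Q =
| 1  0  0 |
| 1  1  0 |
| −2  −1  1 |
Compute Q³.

Q = I + N where N = [[0, 0, 0], [1, 0, 0], [−2, −1, 0]] is strictly lower-triangular, so N³ = 0.
(I + N)³ = I + 3·N + 3·N² = [[1, 0, 0], [3, 1, 0], [−9, −3, 1]].

[[1, 0, 0], [3, 1, 0], [−9, −3, 1]]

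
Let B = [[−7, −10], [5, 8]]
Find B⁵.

[[−307, −550], [275, 518]]

tr B = 1 and det B = −6, so the characteristic polynomial is λ² − (1)λ + (−6) with roots −2 and 3.
Eigenvectors give P = [[−2, −1], [1, 1]] with P⁻¹ = [[−1, −1], [1, 2]], and B = P·diag(−2, 3)·P⁻¹.
Then B⁵ = P·diag(−32, 243)·P⁻¹ = [[64, −243], [−32, 243]] · [[−1, −1], [1, 2]] = [[−307, −550], [275, 518]].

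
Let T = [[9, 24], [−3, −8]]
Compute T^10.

[[9, 24], [−3, −8]]

T² = T (a projection; rank 1, trace 1), so T^10 = T.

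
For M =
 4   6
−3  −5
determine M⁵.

[[34, 66], [−33, −65]]

tr M = −1 and det M = −2, so the characteristic polynomial is λ² − (−1)λ + (−2) with roots −2 and 1.
Eigenvectors give P = [[−1, 2], [1, −1]] with P⁻¹ = [[1, 2], [1, 1]], and M = P·diag(−2, 1)·P⁻¹.
Then M⁵ = P·diag(−32, 1)·P⁻¹ = [[32, 2], [−32, −1]] · [[1, 2], [1, 1]] = [[34, 66], [−33, −65]].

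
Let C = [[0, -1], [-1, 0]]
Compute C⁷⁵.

C² = I (check: tr C = 0 and det C = -1), so C⁷⁵ = C since 75 is odd.

[[0, -1], [-1, 0]]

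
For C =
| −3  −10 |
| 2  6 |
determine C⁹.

[[−2043, −5110], [1022, 2556]]

tr C = 3 and det C = 2, so the characteristic polynomial is λ² − (3)λ + (2) with roots 1 and 2.
Eigenvectors give P = [[5, 2], [−2, −1]] with P⁻¹ = [[1, 2], [−2, −5]], and C = P·diag(1, 2)·P⁻¹.
Then C⁹ = P·diag(1, 512)·P⁻¹ = [[5, 1024], [−2, −512]] · [[1, 2], [−2, −5]] = [[−2043, −5110], [1022, 2556]].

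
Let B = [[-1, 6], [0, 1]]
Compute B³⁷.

[[-1, 6], [0, 1]]

B² = I (check: tr B = 0 and det B = -1), so B³⁷ = B since 37 is odd.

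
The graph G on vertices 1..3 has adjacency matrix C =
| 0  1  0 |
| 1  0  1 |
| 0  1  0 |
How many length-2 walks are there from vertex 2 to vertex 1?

The number of length-2 walks from vertex 2 to vertex 1 is entry (2,1) of C², where C is the adjacency matrix.
C² = [[1, 0, 1], [0, 2, 0], [1, 0, 1]]

0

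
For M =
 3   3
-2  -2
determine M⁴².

[[3, 3], [-2, -2]]

M² = M (a projection; rank 1, trace 1), so M⁴² = M.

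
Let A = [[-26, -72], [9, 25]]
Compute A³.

[[-80, -216], [27, 73]]

tr A = -1 and det A = -2, so the characteristic polynomial is λ² − (-1)λ + (-2) with roots -2 and 1.
Eigenvectors give P = [[-3, -8], [1, 3]] with P⁻¹ = [[-3, -8], [1, 3]], and A = P·diag(-2, 1)·P⁻¹.
Then A³ = P·diag(-8, 1)·P⁻¹ = [[24, -8], [-8, 3]] · [[-3, -8], [1, 3]] = [[-80, -216], [27, 73]].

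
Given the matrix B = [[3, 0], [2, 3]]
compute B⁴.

B² = [[9, 0], [12, 9]]
B³ = [[27, 0], [54, 27]]
B⁴ = [[81, 0], [216, 81]]

[[81, 0], [216, 81]]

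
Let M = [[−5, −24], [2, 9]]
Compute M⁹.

tr M = 4 and det M = 3, so the characteristic polynomial is λ² − (4)λ + (3) with roots 1 and 3.
Eigenvectors give P = [[4, −3], [−1, 1]] with P⁻¹ = [[1, 3], [1, 4]], and M = P·diag(1, 3)·P⁻¹.
Then M⁹ = P·diag(1, 19683)·P⁻¹ = [[4, −59049], [−1, 19683]] · [[1, 3], [1, 4]] = [[−59045, −236184], [19682, 78729]].

[[−59045, −236184], [19682, 78729]]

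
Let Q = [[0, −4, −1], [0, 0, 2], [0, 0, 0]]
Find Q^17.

Q is strictly triangular, hence nilpotent: Q^3 = 0, so Q^17 = 0.

[[0, 0, 0], [0, 0, 0], [0, 0, 0]]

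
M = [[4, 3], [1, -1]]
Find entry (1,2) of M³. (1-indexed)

48

M² = [[19, 9], [3, 4]]
M³ = [[85, 48], [16, 5]]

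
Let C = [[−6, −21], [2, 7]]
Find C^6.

C² = C (a projection; rank 1, trace 1), so C^6 = C.

[[−6, −21], [2, 7]]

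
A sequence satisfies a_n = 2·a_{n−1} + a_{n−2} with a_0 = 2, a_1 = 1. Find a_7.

With companion matrix B = [[2, 1], [1, 0]], [a_n, a_{n−1}]ᵀ = B·[a_{n−1}, a_{n−2}]ᵀ, so [a_7, a_6]ᵀ = B^6·[a_1, a_0]ᵀ.
B^6 = [[169, 70], [70, 29]], giving [a_7, a_6]ᵀ = [[309], [128]].

309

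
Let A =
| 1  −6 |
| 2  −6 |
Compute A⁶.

tr A = −5 and det A = 6, so the characteristic polynomial is λ² − (−5)λ + (6) with roots −3 and −2.
Eigenvectors give P = [[−3, 2], [−2, 1]] with P⁻¹ = [[1, −2], [2, −3]], and A = P·diag(−3, −2)·P⁻¹.
Then A⁶ = P·diag(729, 64)·P⁻¹ = [[−2187, 128], [−1458, 64]] · [[1, −2], [2, −3]] = [[−1931, 3990], [−1330, 2724]].

[[−1931, 3990], [−1330, 2724]]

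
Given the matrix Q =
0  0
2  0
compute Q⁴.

[[0, 0], [0, 0]]

Q is strictly triangular, hence nilpotent: Q² = 0, so Q⁴ = 0.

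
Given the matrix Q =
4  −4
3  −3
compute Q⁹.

[[4, −4], [3, −3]]

Q² = Q (a projection; rank 1, trace 1), so Q⁹ = Q.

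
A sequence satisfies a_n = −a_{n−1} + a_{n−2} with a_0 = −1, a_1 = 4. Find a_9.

157

With companion matrix M = [[−1, 1], [1, 0]], [a_n, a_{n−1}]ᵀ = M·[a_{n−1}, a_{n−2}]ᵀ, so [a_9, a_8]ᵀ = M⁸·[a_1, a_0]ᵀ.
M⁸ = [[34, −21], [−21, 13]], giving [a_9, a_8]ᵀ = [[157], [−97]].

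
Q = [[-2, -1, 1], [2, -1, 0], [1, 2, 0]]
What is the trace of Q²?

3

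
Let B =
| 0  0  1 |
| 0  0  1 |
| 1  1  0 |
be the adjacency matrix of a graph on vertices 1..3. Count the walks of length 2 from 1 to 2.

The number of length-2 walks from vertex 1 to vertex 2 is entry (1,2) of B², where B is the adjacency matrix.
B² = [[1, 1, 0], [1, 1, 0], [0, 0, 2]]

1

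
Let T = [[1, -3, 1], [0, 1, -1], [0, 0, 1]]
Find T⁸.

T = I + N where N = [[0, -3, 1], [0, 0, -1], [0, 0, 0]] is strictly upper-triangular, so N³ = 0.
(I + N)⁸ = I + 8·N + 28·N² = [[1, -24, 92], [0, 1, -8], [0, 0, 1]].

[[1, -24, 92], [0, 1, -8], [0, 0, 1]]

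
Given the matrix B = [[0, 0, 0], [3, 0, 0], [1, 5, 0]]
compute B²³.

[[0, 0, 0], [0, 0, 0], [0, 0, 0]]

B is strictly triangular, hence nilpotent: B³ = 0, so B²³ = 0.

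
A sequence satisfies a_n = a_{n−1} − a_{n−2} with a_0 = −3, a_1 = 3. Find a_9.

With companion matrix M = [[1, −1], [1, 0]], [a_n, a_{n−1}]ᵀ = M·[a_{n−1}, a_{n−2}]ᵀ, so [a_9, a_8]ᵀ = M^8·[a_1, a_0]ᵀ.
M^8 = [[0, −1], [1, −1]], giving [a_9, a_8]ᵀ = [[3], [6]].

3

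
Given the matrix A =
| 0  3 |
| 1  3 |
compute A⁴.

A² = [[3, 9], [3, 12]]
A³ = [[9, 36], [12, 45]]
A⁴ = [[36, 135], [45, 171]]

[[36, 135], [45, 171]]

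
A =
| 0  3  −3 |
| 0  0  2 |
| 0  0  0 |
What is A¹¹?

[[0, 0, 0], [0, 0, 0], [0, 0, 0]]

A is strictly triangular, hence nilpotent: A³ = 0, so A¹¹ = 0.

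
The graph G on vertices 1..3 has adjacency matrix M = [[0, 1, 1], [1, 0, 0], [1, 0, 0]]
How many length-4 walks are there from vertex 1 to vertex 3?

0

The number of length-4 walks from vertex 1 to vertex 3 is entry (1,3) of M^4, where M is the adjacency matrix.
M^2 = [[2, 0, 0], [0, 1, 1], [0, 1, 1]]
M^3 = [[0, 2, 2], [2, 0, 0], [2, 0, 0]]
M^4 = [[4, 0, 0], [0, 2, 2], [0, 2, 2]]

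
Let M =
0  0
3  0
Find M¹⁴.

[[0, 0], [0, 0]]

M is strictly triangular, hence nilpotent: M² = 0, so M¹⁴ = 0.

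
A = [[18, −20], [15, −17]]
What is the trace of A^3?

tr A = 1 and det A = −6, so the characteristic polynomial is λ² − (1)λ + (−6) with roots 3 and −2.
Eigenvectors give P = [[4, −1], [3, −1]] with P⁻¹ = [[1, −1], [3, −4]], and A = P·diag(3, −2)·P⁻¹.
Then A^3 = P·diag(27, −8)·P⁻¹ = [[108, 8], [81, 8]] · [[1, −1], [3, −4]] = [[132, −140], [105, −113]].

19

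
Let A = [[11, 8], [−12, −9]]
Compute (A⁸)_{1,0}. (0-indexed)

tr A = 2 and det A = −3, so the characteristic polynomial is λ² − (2)λ + (−3) with roots −1 and 3.
Eigenvectors give P = [[−2, −1], [3, 1]] with P⁻¹ = [[1, 1], [−3, −2]], and A = P·diag(−1, 3)·P⁻¹.
Then A⁸ = P·diag(1, 6561)·P⁻¹ = [[−2, −6561], [3, 6561]] · [[1, 1], [−3, −2]] = [[19681, 13120], [−19680, −13119]].

−19680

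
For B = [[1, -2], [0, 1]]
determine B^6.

[[1, -12], [0, 1]]

B = I + N where N = [[0, -2], [0, 0]] is strictly upper-triangular, so N^2 = 0.
(I + N)^6 = I + 6·N = [[1, -12], [0, 1]].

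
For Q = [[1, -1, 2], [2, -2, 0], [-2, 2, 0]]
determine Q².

[[-5, 5, 2], [-2, 2, 4], [2, -2, -4]]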